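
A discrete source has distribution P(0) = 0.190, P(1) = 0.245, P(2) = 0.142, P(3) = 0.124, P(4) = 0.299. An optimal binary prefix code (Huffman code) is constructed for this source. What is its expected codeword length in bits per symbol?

2.266 bits/symbol

Repeatedly combine the two least-probable nodes; the expected code length is the sum of the merged weights.
merge 31/250 + 71/500 → 133/500
merge 19/100 + 49/200 → 87/200
merge 133/500 + 299/1000 → 113/200
merge 87/200 + 113/200 → 1
L = 133/500 + 87/200 + 113/200 + 1 = 1133/500 = 2.266 bits/symbol.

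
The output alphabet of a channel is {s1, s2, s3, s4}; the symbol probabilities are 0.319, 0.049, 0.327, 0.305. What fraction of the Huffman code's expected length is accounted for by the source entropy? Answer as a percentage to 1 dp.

89.4%

Entropy H = −Σ p log₂ p ≈ 1.7889 bits.
Huffman merges: 49/1000+61/200→177/500; 319/1000+327/1000→323/500; 177/500+323/500→1. L = 2 ≈ 2.0000.
Efficiency = H/L = 1.7889/2.0000 = 89.4%.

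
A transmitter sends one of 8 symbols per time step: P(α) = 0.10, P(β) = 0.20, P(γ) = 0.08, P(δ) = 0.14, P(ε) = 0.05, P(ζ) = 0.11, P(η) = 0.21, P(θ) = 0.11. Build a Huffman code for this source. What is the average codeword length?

2.92 bits/symbol

Repeatedly combine the two least-probable nodes; the expected code length is the sum of the merged weights.
merge 1/20 + 2/25 → 13/100
merge 1/10 + 11/100 → 21/100
merge 11/100 + 13/100 → 6/25
merge 7/50 + 1/5 → 17/50
merge 21/100 + 21/100 → 21/50
merge 6/25 + 17/50 → 29/50
merge 21/50 + 29/50 → 1
L = 13/100 + 21/100 + 6/25 + 17/50 + 21/50 + 29/50 + 1 = 73/25 = 2.92 bits/symbol.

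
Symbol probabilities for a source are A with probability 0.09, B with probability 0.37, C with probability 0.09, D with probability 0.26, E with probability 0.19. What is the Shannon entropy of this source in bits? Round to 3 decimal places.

H = −Σ pᵢ log₂ pᵢ.
−0.09·log₂(0.09) = 0.3127
−0.37·log₂(0.37) = 0.5307
−0.09·log₂(0.09) = 0.3127
−0.26·log₂(0.26) = 0.5053
−0.19·log₂(0.19) = 0.4552
Sum ≈ 2.1166 → 2.117 bits.

2.117 bits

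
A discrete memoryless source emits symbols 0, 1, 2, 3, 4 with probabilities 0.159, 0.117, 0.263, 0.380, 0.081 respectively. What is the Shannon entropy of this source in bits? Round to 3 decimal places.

2.115 bits

H = −Σ pᵢ log₂ pᵢ.
−0.159·log₂(0.159) = 0.4218
−0.117·log₂(0.117) = 0.3622
−0.263·log₂(0.263) = 0.5068
−0.380·log₂(0.380) = 0.5305
−0.081·log₂(0.081) = 0.2937
Sum ≈ 2.1149 → 2.115 bits.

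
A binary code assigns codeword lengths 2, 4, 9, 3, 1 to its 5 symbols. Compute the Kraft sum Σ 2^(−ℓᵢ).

With common denominator 2^9 = 512: Σ 2^(−ℓᵢ) = 128/512 + 32/512 + 1/512 + 64/512 + 256/512 = 481/512 = 0.939453125.

0.939453125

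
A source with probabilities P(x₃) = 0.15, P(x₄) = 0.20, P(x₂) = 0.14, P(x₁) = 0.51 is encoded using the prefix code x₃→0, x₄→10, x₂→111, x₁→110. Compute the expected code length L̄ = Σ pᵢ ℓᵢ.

L̄ = Σ pᵢ·ℓᵢ = 0.15·1 + 0.20·2 + 0.14·3 + 0.51·3 = 2.5 bits/symbol.

2.5 bits/symbol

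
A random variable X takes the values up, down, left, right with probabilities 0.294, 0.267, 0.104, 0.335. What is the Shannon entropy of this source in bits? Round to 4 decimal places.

H = −Σ pᵢ log₂ pᵢ.
−0.294·log₂(0.294) = 0.5192
−0.267·log₂(0.267) = 0.5087
−0.104·log₂(0.104) = 0.3396
−0.335·log₂(0.335) = 0.5286
Sum ≈ 1.8960 → 1.8960 bits.

1.8960 bits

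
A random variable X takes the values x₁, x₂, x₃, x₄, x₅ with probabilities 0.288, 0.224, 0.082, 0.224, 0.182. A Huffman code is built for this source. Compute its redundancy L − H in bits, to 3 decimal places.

Entropy H = −Σ p log₂ p ≈ 2.2274 bits.
Huffman merges: 41/500+91/500→33/125; 28/125+28/125→56/125; 33/125+36/125→69/125; 56/125+69/125→1. L = 283/125 ≈ 2.2640.
L − H = 2.2640 − 2.2274 = 0.037 bits.

0.037 bits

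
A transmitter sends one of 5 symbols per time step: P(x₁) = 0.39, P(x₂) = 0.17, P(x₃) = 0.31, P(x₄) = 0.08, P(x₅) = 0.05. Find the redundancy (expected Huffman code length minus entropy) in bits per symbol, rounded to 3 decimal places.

0.044 bits

Entropy H = −Σ p log₂ p ≈ 1.9958 bits.
Huffman merges: 1/20+2/25→13/100; 13/100+17/100→3/10; 3/10+31/100→61/100; 39/100+61/100→1. L = 51/25 ≈ 2.0400.
L − H = 2.0400 − 1.9958 = 0.044 bits.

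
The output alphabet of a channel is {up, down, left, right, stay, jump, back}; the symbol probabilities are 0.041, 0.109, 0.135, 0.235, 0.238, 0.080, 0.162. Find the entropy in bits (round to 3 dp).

H = −Σ pᵢ log₂ pᵢ.
−0.041·log₂(0.041) = 0.1889
−0.109·log₂(0.109) = 0.3485
−0.135·log₂(0.135) = 0.3900
−0.235·log₂(0.235) = 0.4910
−0.238·log₂(0.238) = 0.4929
−0.080·log₂(0.080) = 0.2915
−0.162·log₂(0.162) = 0.4254
Sum ≈ 2.6283 → 2.628 bits.

2.628 bits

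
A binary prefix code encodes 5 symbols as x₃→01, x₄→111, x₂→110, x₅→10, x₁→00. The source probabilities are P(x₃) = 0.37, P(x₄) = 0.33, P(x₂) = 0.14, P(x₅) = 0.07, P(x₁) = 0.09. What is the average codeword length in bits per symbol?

2.47 bits/symbol

L̄ = Σ pᵢ·ℓᵢ = 0.37·2 + 0.33·3 + 0.14·3 + 0.07·2 + 0.09·2 = 2.47 bits/symbol.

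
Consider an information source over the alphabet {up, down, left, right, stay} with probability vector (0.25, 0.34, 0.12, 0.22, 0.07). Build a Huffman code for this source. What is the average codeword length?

Repeatedly combine the two least-probable nodes; the expected code length is the sum of the merged weights.
merge 7/100 + 3/25 → 19/100
merge 19/100 + 11/50 → 41/100
merge 1/4 + 17/50 → 59/100
merge 41/100 + 59/100 → 1
L = 19/100 + 41/100 + 59/100 + 1 = 219/100 = 2.19 bits/symbol.

2.19 bits/symbol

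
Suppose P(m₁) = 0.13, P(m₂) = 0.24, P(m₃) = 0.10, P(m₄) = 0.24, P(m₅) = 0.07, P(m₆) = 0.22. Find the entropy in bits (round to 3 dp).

2.452 bits

H = −Σ pᵢ log₂ pᵢ.
−0.13·log₂(0.13) = 0.3826
−0.24·log₂(0.24) = 0.4941
−0.10·log₂(0.10) = 0.3322
−0.24·log₂(0.24) = 0.4941
−0.07·log₂(0.07) = 0.2686
−0.22·log₂(0.22) = 0.4806
Sum ≈ 2.4522 → 2.452 bits.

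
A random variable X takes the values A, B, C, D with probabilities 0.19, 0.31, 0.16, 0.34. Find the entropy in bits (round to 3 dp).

H = −Σ pᵢ log₂ pᵢ.
−0.19·log₂(0.19) = 0.4552
−0.31·log₂(0.31) = 0.5238
−0.16·log₂(0.16) = 0.4230
−0.34·log₂(0.34) = 0.5292
Sum ≈ 1.9312 → 1.931 bits.

1.931 bits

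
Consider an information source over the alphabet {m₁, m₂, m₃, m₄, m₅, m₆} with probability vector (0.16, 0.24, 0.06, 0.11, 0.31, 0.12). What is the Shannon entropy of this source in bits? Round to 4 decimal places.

H = −Σ pᵢ log₂ pᵢ.
−0.16·log₂(0.16) = 0.4230
−0.24·log₂(0.24) = 0.4941
−0.06·log₂(0.06) = 0.2435
−0.11·log₂(0.11) = 0.3503
−0.31·log₂(0.31) = 0.5238
−0.12·log₂(0.12) = 0.3671
Sum ≈ 2.4018 → 2.4018 bits.

2.4018 bits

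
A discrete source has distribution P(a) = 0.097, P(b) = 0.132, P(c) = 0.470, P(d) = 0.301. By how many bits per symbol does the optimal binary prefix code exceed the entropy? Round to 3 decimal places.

Entropy H = −Σ p log₂ p ≈ 1.7455 bits.
Huffman merges: 97/1000+33/250→229/1000; 229/1000+301/1000→53/100; 47/100+53/100→1. L = 1759/1000 ≈ 1.7590.
L − H = 1.7590 − 1.7455 = 0.014 bits.

0.014 bits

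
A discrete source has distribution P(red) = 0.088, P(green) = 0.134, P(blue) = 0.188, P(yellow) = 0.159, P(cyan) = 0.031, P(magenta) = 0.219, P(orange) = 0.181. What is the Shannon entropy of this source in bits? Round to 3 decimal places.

2.654 bits

H = −Σ pᵢ log₂ pᵢ.
−0.088·log₂(0.088) = 0.3086
−0.134·log₂(0.134) = 0.3886
−0.188·log₂(0.188) = 0.4533
−0.159·log₂(0.159) = 0.4218
−0.031·log₂(0.031) = 0.1554
−0.219·log₂(0.219) = 0.4798
−0.181·log₂(0.181) = 0.4463
Sum ≈ 2.6538 → 2.654 bits.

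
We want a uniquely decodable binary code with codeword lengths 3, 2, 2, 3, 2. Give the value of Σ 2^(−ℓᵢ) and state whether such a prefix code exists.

With common denominator 2^3 = 8: Σ 2^(−ℓᵢ) = 1/8 + 2/8 + 2/8 + 1/8 + 2/8 = 8/8 = 1.
Kraft's inequality requires Σ ≤ 1; here Σ = 1 ≤ 1, so such a prefix code exists.

1; yes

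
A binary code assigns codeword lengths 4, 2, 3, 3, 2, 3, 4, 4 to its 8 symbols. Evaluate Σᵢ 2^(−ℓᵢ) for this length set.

With common denominator 2^4 = 16: Σ 2^(−ℓᵢ) = 1/16 + 4/16 + 2/16 + 2/16 + 4/16 + 2/16 + 1/16 + 1/16 = 17/16 = 1.0625.

1.0625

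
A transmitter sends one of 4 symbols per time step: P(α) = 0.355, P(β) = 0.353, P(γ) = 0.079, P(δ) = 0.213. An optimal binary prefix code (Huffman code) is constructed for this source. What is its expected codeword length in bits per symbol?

Repeatedly combine the two least-probable nodes; the expected code length is the sum of the merged weights.
merge 79/1000 + 213/1000 → 73/250
merge 73/250 + 353/1000 → 129/200
merge 71/200 + 129/200 → 1
L = 73/250 + 129/200 + 1 = 1937/1000 = 1.937 bits/symbol.

1.937 bits/symbol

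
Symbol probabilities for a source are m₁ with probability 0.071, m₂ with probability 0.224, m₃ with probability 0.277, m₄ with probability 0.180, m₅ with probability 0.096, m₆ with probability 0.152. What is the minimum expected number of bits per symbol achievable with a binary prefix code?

2.486 bits/symbol

Repeatedly combine the two least-probable nodes; the expected code length is the sum of the merged weights.
merge 71/1000 + 12/125 → 167/1000
merge 19/125 + 167/1000 → 319/1000
merge 9/50 + 28/125 → 101/250
merge 277/1000 + 319/1000 → 149/250
merge 101/250 + 149/250 → 1
L = 167/1000 + 319/1000 + 101/250 + 149/250 + 1 = 1243/500 = 2.486 bits/symbol.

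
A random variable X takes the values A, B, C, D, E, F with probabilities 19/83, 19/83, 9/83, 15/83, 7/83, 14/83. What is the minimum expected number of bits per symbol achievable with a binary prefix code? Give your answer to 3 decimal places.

Repeatedly combine the two least-probable nodes; the expected code length is the sum of the merged weights.
merge 7/83 + 9/83 → 16/83
merge 14/83 + 15/83 → 29/83
merge 16/83 + 19/83 → 35/83
merge 19/83 + 29/83 → 48/83
merge 35/83 + 48/83 → 1
L = 16/83 + 29/83 + 35/83 + 48/83 + 1 = 211/83 ≈ 2.542 bits/symbol.

2.542 bits/symbol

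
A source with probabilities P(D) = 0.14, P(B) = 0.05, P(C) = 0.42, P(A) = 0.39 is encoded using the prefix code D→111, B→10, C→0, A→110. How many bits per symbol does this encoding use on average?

L̄ = Σ pᵢ·ℓᵢ = 0.14·3 + 0.05·2 + 0.42·1 + 0.39·3 = 2.11 bits/symbol.

2.11 bits/symbol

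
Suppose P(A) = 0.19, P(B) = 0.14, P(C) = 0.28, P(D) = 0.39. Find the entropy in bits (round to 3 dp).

H = −Σ pᵢ log₂ pᵢ.
−0.19·log₂(0.19) = 0.4552
−0.14·log₂(0.14) = 0.3971
−0.28·log₂(0.28) = 0.5142
−0.39·log₂(0.39) = 0.5298
Sum ≈ 1.8964 → 1.896 bits.

1.896 bits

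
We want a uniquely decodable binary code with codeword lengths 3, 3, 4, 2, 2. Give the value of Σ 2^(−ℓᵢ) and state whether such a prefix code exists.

With common denominator 2^4 = 16: Σ 2^(−ℓᵢ) = 2/16 + 2/16 + 1/16 + 4/16 + 4/16 = 13/16 = 0.8125.
Kraft's inequality requires Σ ≤ 1; here Σ = 0.8125 ≤ 1, so such a prefix code exists.

0.8125; yes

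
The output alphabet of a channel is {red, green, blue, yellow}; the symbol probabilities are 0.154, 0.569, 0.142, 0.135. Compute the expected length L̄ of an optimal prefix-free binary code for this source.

Repeatedly combine the two least-probable nodes; the expected code length is the sum of the merged weights.
merge 27/200 + 71/500 → 277/1000
merge 77/500 + 277/1000 → 431/1000
merge 431/1000 + 569/1000 → 1
L = 277/1000 + 431/1000 + 1 = 427/250 = 1.708 bits/symbol.

1.708 bits/symbol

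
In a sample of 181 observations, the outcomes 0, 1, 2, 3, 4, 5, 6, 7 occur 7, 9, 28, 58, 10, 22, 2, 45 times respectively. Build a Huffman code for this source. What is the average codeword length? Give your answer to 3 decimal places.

2.580 bits/symbol

Probabilities are the counts divided by 181.
Repeatedly combine the two least-probable nodes; the expected code length is the sum of the merged weights.
merge 2/181 + 7/181 → 9/181
merge 9/181 + 9/181 → 18/181
merge 10/181 + 18/181 → 28/181
merge 22/181 + 28/181 → 50/181
merge 28/181 + 45/181 → 73/181
merge 50/181 + 58/181 → 108/181
merge 73/181 + 108/181 → 1
L = 9/181 + 18/181 + 28/181 + 50/181 + 73/181 + 108/181 + 1 = 467/181 ≈ 2.580 bits/symbol.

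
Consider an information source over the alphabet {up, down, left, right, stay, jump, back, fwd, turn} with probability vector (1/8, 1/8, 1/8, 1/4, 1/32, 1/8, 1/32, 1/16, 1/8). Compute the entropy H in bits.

2.9375 bits

Each probability is a power of 1/2, so log₂(1/p) is an integer.
H = Σ p·log₂(1/p) = 1/8·3 + 1/8·3 + 1/8·3 + 1/4·2 + 1/32·5 + 1/8·3 + 1/32·5 + 1/16·4 + 1/8·3 = 2.9375 bits.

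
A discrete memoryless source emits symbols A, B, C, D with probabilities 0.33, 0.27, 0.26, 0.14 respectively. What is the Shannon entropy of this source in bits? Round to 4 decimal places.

H = −Σ pᵢ log₂ pᵢ.
−0.33·log₂(0.33) = 0.5278
−0.27·log₂(0.27) = 0.5100
−0.26·log₂(0.26) = 0.5053
−0.14·log₂(0.14) = 0.3971
Sum ≈ 1.9402 → 1.9402 bits.

1.9402 bits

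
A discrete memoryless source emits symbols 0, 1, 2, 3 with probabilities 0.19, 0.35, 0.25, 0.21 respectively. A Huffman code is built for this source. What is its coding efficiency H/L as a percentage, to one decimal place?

Entropy H = −Σ p log₂ p ≈ 1.9582 bits.
Huffman merges: 19/100+21/100→2/5; 1/4+7/20→3/5; 2/5+3/5→1. L = 2 ≈ 2.0000.
Efficiency = H/L = 1.9582/2.0000 = 97.9%.

97.9%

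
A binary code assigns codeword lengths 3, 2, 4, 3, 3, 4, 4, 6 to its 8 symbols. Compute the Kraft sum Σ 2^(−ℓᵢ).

0.828125

With common denominator 2^6 = 64: Σ 2^(−ℓᵢ) = 8/64 + 16/64 + 4/64 + 8/64 + 8/64 + 4/64 + 4/64 + 1/64 = 53/64 = 0.828125.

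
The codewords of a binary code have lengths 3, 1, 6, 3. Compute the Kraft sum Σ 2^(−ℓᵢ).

With common denominator 2^6 = 64: Σ 2^(−ℓᵢ) = 8/64 + 32/64 + 1/64 + 8/64 = 49/64 = 0.765625.

0.765625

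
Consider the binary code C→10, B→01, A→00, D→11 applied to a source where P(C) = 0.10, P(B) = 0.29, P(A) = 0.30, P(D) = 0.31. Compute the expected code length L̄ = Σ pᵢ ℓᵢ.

2 bits/symbol

L̄ = Σ pᵢ·ℓᵢ = 0.10·2 + 0.29·2 + 0.30·2 + 0.31·2 = 2 bits/symbol.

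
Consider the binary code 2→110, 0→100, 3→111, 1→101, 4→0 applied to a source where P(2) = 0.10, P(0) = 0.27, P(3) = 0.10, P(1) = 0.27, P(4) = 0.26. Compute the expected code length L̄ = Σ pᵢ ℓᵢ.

L̄ = Σ pᵢ·ℓᵢ = 0.10·3 + 0.27·3 + 0.10·3 + 0.27·3 + 0.26·1 = 2.48 bits/symbol.

2.48 bits/symbol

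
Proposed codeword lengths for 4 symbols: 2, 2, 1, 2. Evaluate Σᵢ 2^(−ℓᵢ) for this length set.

1.25

With common denominator 2^2 = 4: Σ 2^(−ℓᵢ) = 1/4 + 1/4 + 2/4 + 1/4 = 5/4 = 1.25.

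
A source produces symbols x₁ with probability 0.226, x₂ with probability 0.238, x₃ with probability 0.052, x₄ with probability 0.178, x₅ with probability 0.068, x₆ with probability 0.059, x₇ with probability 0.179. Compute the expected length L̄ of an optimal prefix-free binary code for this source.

2.647 bits/symbol

Repeatedly combine the two least-probable nodes; the expected code length is the sum of the merged weights.
merge 13/250 + 59/1000 → 111/1000
merge 17/250 + 111/1000 → 179/1000
merge 89/500 + 179/1000 → 357/1000
merge 179/1000 + 113/500 → 81/200
merge 119/500 + 357/1000 → 119/200
merge 81/200 + 119/200 → 1
L = 111/1000 + 179/1000 + 357/1000 + 81/200 + 119/200 + 1 = 2647/1000 = 2.647 bits/symbol.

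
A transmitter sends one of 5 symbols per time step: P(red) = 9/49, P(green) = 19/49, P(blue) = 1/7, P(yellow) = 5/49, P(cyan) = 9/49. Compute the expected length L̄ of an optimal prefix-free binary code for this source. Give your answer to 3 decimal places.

Repeatedly combine the two least-probable nodes; the expected code length is the sum of the merged weights.
merge 5/49 + 1/7 → 12/49
merge 9/49 + 9/49 → 18/49
merge 12/49 + 18/49 → 30/49
merge 19/49 + 30/49 → 1
L = 12/49 + 18/49 + 30/49 + 1 = 109/49 ≈ 2.224 bits/symbol.

2.224 bits/symbol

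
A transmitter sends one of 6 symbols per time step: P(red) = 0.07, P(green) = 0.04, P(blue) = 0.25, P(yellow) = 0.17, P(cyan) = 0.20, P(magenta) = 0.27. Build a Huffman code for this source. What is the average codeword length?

2.39 bits/symbol

Repeatedly combine the two least-probable nodes; the expected code length is the sum of the merged weights.
merge 1/25 + 7/100 → 11/100
merge 11/100 + 17/100 → 7/25
merge 1/5 + 1/4 → 9/20
merge 27/100 + 7/25 → 11/20
merge 9/20 + 11/20 → 1
L = 11/100 + 7/25 + 9/20 + 11/20 + 1 = 239/100 = 2.39 bits/symbol.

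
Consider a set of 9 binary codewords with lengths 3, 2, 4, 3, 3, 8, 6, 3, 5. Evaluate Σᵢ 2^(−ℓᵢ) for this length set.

0.86328125

With common denominator 2^8 = 256: Σ 2^(−ℓᵢ) = 32/256 + 64/256 + 16/256 + 32/256 + 32/256 + 1/256 + 4/256 + 32/256 + 8/256 = 221/256 = 0.86328125.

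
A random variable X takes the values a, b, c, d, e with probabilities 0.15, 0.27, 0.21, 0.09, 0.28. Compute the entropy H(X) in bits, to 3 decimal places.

2.220 bits

H = −Σ pᵢ log₂ pᵢ.
−0.15·log₂(0.15) = 0.4105
−0.27·log₂(0.27) = 0.5100
−0.21·log₂(0.21) = 0.4728
−0.09·log₂(0.09) = 0.3127
−0.28·log₂(0.28) = 0.5142
Sum ≈ 2.2203 → 2.220 bits.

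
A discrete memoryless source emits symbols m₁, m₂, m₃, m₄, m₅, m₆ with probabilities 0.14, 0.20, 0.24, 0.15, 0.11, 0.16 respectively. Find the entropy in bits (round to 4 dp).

2.5395 bits

H = −Σ pᵢ log₂ pᵢ.
−0.14·log₂(0.14) = 0.3971
−0.20·log₂(0.20) = 0.4644
−0.24·log₂(0.24) = 0.4941
−0.15·log₂(0.15) = 0.4105
−0.11·log₂(0.11) = 0.3503
−0.16·log₂(0.16) = 0.4230
Sum ≈ 2.5395 → 2.5395 bits.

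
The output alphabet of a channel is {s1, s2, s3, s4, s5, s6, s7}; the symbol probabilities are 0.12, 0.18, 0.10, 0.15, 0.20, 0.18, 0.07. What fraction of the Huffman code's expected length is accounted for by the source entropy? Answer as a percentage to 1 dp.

98.0%

Entropy H = −Σ p log₂ p ≈ 2.7334 bits.
Huffman merges: 7/100+1/10→17/100; 3/25+3/20→27/100; 17/100+9/50→7/20; 9/50+1/5→19/50; 27/100+7/20→31/50; 19/50+31/50→1. L = 279/100 ≈ 2.7900.
Efficiency = H/L = 2.7334/2.7900 = 98.0%.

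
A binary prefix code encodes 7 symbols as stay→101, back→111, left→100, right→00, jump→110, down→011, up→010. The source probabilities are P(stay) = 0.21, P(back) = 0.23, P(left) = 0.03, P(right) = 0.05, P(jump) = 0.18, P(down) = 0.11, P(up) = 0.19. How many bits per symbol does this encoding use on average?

L̄ = Σ pᵢ·ℓᵢ = 0.21·3 + 0.23·3 + 0.03·3 + 0.05·2 + 0.18·3 + 0.11·3 + 0.19·3 = 2.95 bits/symbol.

2.95 bits/symbol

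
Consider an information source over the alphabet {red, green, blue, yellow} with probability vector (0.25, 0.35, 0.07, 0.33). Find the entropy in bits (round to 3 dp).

1.826 bits

H = −Σ pᵢ log₂ pᵢ.
−0.25·log₂(0.25) = 0.5000
−0.35·log₂(0.35) = 0.5301
−0.07·log₂(0.07) = 0.2686
−0.33·log₂(0.33) = 0.5278
Sum ≈ 1.8265 → 1.826 bits.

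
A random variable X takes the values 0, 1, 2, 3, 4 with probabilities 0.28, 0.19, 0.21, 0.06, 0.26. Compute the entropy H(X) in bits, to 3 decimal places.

H = −Σ pᵢ log₂ pᵢ.
−0.28·log₂(0.28) = 0.5142
−0.19·log₂(0.19) = 0.4552
−0.21·log₂(0.21) = 0.4728
−0.06·log₂(0.06) = 0.2435
−0.26·log₂(0.26) = 0.5053
Sum ≈ 2.1911 → 2.191 bits.

2.191 bits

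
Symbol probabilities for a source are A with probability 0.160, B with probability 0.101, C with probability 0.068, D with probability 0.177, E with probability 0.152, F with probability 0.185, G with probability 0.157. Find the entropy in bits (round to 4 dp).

2.7458 bits

H = −Σ pᵢ log₂ pᵢ.
−0.160·log₂(0.160) = 0.4230
−0.101·log₂(0.101) = 0.3341
−0.068·log₂(0.068) = 0.2637
−0.177·log₂(0.177) = 0.4422
−0.152·log₂(0.152) = 0.4131
−0.185·log₂(0.185) = 0.4504
−0.157·log₂(0.157) = 0.4194
Sum ≈ 2.7458 → 2.7458 bits.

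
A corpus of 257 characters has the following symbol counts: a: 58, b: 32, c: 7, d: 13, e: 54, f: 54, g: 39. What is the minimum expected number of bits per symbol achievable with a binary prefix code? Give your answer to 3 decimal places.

2.634 bits/symbol

Probabilities are the counts divided by 257.
Repeatedly combine the two least-probable nodes; the expected code length is the sum of the merged weights.
merge 7/257 + 13/257 → 20/257
merge 20/257 + 32/257 → 52/257
merge 39/257 + 52/257 → 91/257
merge 54/257 + 54/257 → 108/257
merge 58/257 + 91/257 → 149/257
merge 108/257 + 149/257 → 1
L = 20/257 + 52/257 + 91/257 + 108/257 + 149/257 + 1 = 677/257 ≈ 2.634 bits/symbol.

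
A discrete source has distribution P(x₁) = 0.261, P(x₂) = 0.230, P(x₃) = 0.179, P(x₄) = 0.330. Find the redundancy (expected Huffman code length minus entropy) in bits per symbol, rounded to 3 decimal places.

0.034 bits

Entropy H = −Σ p log₂ p ≈ 1.9655 bits.
Huffman merges: 179/1000+23/100→409/1000; 261/1000+33/100→591/1000; 409/1000+591/1000→1. L = 2 ≈ 2.0000.
L − H = 2.0000 − 1.9655 = 0.034 bits.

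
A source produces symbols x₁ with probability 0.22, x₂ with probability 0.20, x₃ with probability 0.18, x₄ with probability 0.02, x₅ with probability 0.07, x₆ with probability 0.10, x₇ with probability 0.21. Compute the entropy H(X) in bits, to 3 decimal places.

2.577 bits

H = −Σ pᵢ log₂ pᵢ.
−0.22·log₂(0.22) = 0.4806
−0.20·log₂(0.20) = 0.4644
−0.18·log₂(0.18) = 0.4453
−0.02·log₂(0.02) = 0.1129
−0.07·log₂(0.07) = 0.2686
−0.10·log₂(0.10) = 0.3322
−0.21·log₂(0.21) = 0.4728
Sum ≈ 2.5767 → 2.577 bits.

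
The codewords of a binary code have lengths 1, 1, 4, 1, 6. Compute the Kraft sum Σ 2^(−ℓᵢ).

With common denominator 2^6 = 64: Σ 2^(−ℓᵢ) = 32/64 + 32/64 + 4/64 + 32/64 + 1/64 = 101/64 = 1.578125.

1.578125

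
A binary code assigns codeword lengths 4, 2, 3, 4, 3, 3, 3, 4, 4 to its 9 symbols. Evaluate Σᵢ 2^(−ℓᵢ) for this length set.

With common denominator 2^4 = 16: Σ 2^(−ℓᵢ) = 1/16 + 4/16 + 2/16 + 1/16 + 2/16 + 2/16 + 2/16 + 1/16 + 1/16 = 16/16 = 1.

1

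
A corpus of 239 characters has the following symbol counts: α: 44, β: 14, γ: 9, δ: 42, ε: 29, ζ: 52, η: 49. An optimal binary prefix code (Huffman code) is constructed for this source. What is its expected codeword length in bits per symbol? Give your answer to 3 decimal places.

Probabilities are the counts divided by 239.
Repeatedly combine the two least-probable nodes; the expected code length is the sum of the merged weights.
merge 9/239 + 14/239 → 23/239
merge 23/239 + 29/239 → 52/239
merge 42/239 + 44/239 → 86/239
merge 49/239 + 52/239 → 101/239
merge 52/239 + 86/239 → 138/239
merge 101/239 + 138/239 → 1
L = 23/239 + 52/239 + 86/239 + 101/239 + 138/239 + 1 = 639/239 ≈ 2.674 bits/symbol.

2.674 bits/symbol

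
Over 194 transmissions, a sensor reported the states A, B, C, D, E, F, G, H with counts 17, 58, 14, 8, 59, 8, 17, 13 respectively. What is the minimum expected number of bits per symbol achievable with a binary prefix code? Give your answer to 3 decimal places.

2.619 bits/symbol

Probabilities are the counts divided by 194.
Repeatedly combine the two least-probable nodes; the expected code length is the sum of the merged weights.
merge 4/97 + 4/97 → 8/97
merge 13/194 + 7/97 → 27/194
merge 8/97 + 17/194 → 33/194
merge 17/194 + 27/194 → 22/97
merge 33/194 + 22/97 → 77/194
merge 29/97 + 59/194 → 117/194
merge 77/194 + 117/194 → 1
L = 8/97 + 27/194 + 33/194 + 22/97 + 77/194 + 117/194 + 1 = 254/97 ≈ 2.619 bits/symbol.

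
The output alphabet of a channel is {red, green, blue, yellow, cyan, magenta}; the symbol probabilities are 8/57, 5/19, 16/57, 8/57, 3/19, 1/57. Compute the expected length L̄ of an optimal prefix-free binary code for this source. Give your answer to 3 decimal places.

Repeatedly combine the two least-probable nodes; the expected code length is the sum of the merged weights.
merge 1/57 + 8/57 → 3/19
merge 8/57 + 3/19 → 17/57
merge 3/19 + 5/19 → 8/19
merge 16/57 + 17/57 → 11/19
merge 8/19 + 11/19 → 1
L = 3/19 + 17/57 + 8/19 + 11/19 + 1 = 140/57 ≈ 2.456 bits/symbol.

2.456 bits/symbol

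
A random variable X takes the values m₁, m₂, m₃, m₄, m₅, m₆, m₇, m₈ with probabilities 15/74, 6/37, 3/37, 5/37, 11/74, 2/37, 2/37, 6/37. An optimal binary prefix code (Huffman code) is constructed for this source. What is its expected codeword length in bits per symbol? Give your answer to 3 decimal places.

Repeatedly combine the two least-probable nodes; the expected code length is the sum of the merged weights.
merge 2/37 + 2/37 → 4/37
merge 3/37 + 4/37 → 7/37
merge 5/37 + 11/74 → 21/74
merge 6/37 + 6/37 → 12/37
merge 7/37 + 15/74 → 29/74
merge 21/74 + 12/37 → 45/74
merge 29/74 + 45/74 → 1
L = 4/37 + 7/37 + 21/74 + 12/37 + 29/74 + 45/74 + 1 = 215/74 ≈ 2.905 bits/symbol.

2.905 bits/symbol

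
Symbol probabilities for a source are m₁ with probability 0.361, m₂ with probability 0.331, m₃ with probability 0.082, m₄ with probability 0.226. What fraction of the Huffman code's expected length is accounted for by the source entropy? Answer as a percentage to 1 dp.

94.5%

Entropy H = −Σ p log₂ p ≈ 1.8394 bits.
Huffman merges: 41/500+113/500→77/250; 77/250+331/1000→639/1000; 361/1000+639/1000→1. L = 1947/1000 ≈ 1.9470.
Efficiency = H/L = 1.8394/1.9470 = 94.5%.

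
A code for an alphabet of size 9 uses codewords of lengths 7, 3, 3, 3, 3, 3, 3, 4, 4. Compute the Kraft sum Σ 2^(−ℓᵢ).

0.8828125

With common denominator 2^7 = 128: Σ 2^(−ℓᵢ) = 1/128 + 16/128 + 16/128 + 16/128 + 16/128 + 16/128 + 16/128 + 8/128 + 8/128 = 113/128 = 0.8828125.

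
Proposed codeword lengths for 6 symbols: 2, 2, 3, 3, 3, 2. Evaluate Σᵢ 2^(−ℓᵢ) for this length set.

1.125

With common denominator 2^3 = 8: Σ 2^(−ℓᵢ) = 2/8 + 2/8 + 1/8 + 1/8 + 1/8 + 2/8 = 9/8 = 1.125.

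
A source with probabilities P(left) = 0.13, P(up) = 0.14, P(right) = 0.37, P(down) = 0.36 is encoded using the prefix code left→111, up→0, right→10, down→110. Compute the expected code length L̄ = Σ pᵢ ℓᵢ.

L̄ = Σ pᵢ·ℓᵢ = 0.13·3 + 0.14·1 + 0.37·2 + 0.36·3 = 2.35 bits/symbol.

2.35 bits/symbol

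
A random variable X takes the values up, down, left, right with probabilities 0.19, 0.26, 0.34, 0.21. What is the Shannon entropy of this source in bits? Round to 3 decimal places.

1.963 bits

H = −Σ pᵢ log₂ pᵢ.
−0.19·log₂(0.19) = 0.4552
−0.26·log₂(0.26) = 0.5053
−0.34·log₂(0.34) = 0.5292
−0.21·log₂(0.21) = 0.4728
Sum ≈ 1.9625 → 1.963 bits.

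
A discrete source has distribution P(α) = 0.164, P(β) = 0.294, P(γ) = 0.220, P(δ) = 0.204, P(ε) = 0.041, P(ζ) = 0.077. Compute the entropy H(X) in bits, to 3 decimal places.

H = −Σ pᵢ log₂ pᵢ.
−0.164·log₂(0.164) = 0.4278
−0.294·log₂(0.294) = 0.5192
−0.220·log₂(0.220) = 0.4806
−0.204·log₂(0.204) = 0.4678
−0.041·log₂(0.041) = 0.1889
−0.077·log₂(0.077) = 0.2848
Sum ≈ 2.3692 → 2.369 bits.

2.369 bits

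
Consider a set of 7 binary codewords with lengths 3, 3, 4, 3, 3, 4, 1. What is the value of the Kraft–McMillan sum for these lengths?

With common denominator 2^4 = 16: Σ 2^(−ℓᵢ) = 2/16 + 2/16 + 1/16 + 2/16 + 2/16 + 1/16 + 8/16 = 18/16 = 1.125.

1.125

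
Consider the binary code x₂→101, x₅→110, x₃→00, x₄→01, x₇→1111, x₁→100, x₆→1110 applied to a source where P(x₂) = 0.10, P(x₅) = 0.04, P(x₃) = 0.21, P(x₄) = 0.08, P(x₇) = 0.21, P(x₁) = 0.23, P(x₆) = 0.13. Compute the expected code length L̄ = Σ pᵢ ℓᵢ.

L̄ = Σ pᵢ·ℓᵢ = 0.10·3 + 0.04·3 + 0.21·2 + 0.08·2 + 0.21·4 + 0.23·3 + 0.13·4 = 3.05 bits/symbol.

3.05 bits/symbol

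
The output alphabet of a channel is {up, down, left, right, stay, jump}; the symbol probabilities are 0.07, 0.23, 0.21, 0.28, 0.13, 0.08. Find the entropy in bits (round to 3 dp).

H = −Σ pᵢ log₂ pᵢ.
−0.07·log₂(0.07) = 0.2686
−0.23·log₂(0.23) = 0.4877
−0.21·log₂(0.21) = 0.4728
−0.28·log₂(0.28) = 0.5142
−0.13·log₂(0.13) = 0.3826
−0.08·log₂(0.08) = 0.2915
Sum ≈ 2.4174 → 2.417 bits.

2.417 bits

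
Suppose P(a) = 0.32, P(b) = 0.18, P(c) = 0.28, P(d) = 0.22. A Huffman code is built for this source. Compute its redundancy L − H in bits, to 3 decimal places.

Entropy H = −Σ p log₂ p ≈ 1.9661 bits.
Huffman merges: 9/50+11/50→2/5; 7/25+8/25→3/5; 2/5+3/5→1. L = 2 ≈ 2.0000.
L − H = 2.0000 − 1.9661 = 0.034 bits.

0.034 bits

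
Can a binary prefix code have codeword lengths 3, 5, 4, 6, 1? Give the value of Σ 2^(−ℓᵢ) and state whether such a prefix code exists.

With common denominator 2^6 = 64: Σ 2^(−ℓᵢ) = 8/64 + 2/64 + 4/64 + 1/64 + 32/64 = 47/64 = 0.734375.
Kraft's inequality requires Σ ≤ 1; here Σ = 0.734375 ≤ 1, so such a prefix code exists.

0.734375; yes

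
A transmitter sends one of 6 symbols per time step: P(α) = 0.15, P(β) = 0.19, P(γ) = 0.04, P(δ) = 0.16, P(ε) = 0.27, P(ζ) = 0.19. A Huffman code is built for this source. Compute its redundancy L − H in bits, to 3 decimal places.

Entropy H = −Σ p log₂ p ≈ 2.4398 bits.
Huffman merges: 1/25+3/20→19/100; 4/25+19/100→7/20; 19/100+19/100→19/50; 27/100+7/20→31/50; 19/50+31/50→1. L = 127/50 ≈ 2.5400.
L − H = 2.5400 − 2.4398 = 0.100 bits.

0.100 bits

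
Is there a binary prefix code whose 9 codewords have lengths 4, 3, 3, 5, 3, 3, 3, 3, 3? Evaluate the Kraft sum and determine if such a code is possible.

0.96875; yes

With common denominator 2^5 = 32: Σ 2^(−ℓᵢ) = 2/32 + 4/32 + 4/32 + 1/32 + 4/32 + 4/32 + 4/32 + 4/32 + 4/32 = 31/32 = 0.96875.
Kraft's inequality requires Σ ≤ 1; here Σ = 0.96875 ≤ 1, so such a prefix code exists.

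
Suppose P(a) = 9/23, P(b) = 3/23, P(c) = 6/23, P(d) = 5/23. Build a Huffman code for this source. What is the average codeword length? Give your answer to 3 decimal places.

1.957 bits/symbol

Repeatedly combine the two least-probable nodes; the expected code length is the sum of the merged weights.
merge 3/23 + 5/23 → 8/23
merge 6/23 + 8/23 → 14/23
merge 9/23 + 14/23 → 1
L = 8/23 + 14/23 + 1 = 45/23 ≈ 1.957 bits/symbol.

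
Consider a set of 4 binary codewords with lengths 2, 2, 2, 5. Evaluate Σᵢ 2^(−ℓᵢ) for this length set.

0.78125

With common denominator 2^5 = 32: Σ 2^(−ℓᵢ) = 8/32 + 8/32 + 8/32 + 1/32 = 25/32 = 0.78125.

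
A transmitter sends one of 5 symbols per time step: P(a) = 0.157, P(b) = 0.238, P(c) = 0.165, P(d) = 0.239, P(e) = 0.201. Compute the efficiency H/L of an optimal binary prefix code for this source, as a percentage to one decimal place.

99.1%

Entropy H = −Σ p log₂ p ≈ 2.3000 bits.
Huffman merges: 157/1000+33/200→161/500; 201/1000+119/500→439/1000; 239/1000+161/500→561/1000; 439/1000+561/1000→1. L = 1161/500 ≈ 2.3220.
Efficiency = H/L = 2.3000/2.3220 = 99.1%.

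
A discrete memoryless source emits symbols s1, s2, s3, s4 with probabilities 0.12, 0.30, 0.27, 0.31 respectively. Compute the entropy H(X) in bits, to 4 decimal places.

1.9220 bits

H = −Σ pᵢ log₂ pᵢ.
−0.12·log₂(0.12) = 0.3671
−0.30·log₂(0.30) = 0.5211
−0.27·log₂(0.27) = 0.5100
−0.31·log₂(0.31) = 0.5238
Sum ≈ 1.9220 → 1.9220 bits.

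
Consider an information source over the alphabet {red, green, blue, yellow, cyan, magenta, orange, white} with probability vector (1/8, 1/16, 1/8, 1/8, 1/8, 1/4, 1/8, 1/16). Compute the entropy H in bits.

2.875 bits

Each probability is a power of 1/2, so log₂(1/p) is an integer.
H = Σ p·log₂(1/p) = 1/8·3 + 1/16·4 + 1/8·3 + 1/8·3 + 1/8·3 + 1/4·2 + 1/8·3 + 1/16·4 = 2.875 bits.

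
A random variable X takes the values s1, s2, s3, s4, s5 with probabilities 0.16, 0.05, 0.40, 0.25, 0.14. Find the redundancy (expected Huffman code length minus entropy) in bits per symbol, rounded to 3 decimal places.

0.075 bits

Entropy H = −Σ p log₂ p ≈ 2.0650 bits.
Huffman merges: 1/20+7/50→19/100; 4/25+19/100→7/20; 1/4+7/20→3/5; 2/5+3/5→1. L = 107/50 ≈ 2.1400.
L − H = 2.1400 − 2.0650 = 0.075 bits.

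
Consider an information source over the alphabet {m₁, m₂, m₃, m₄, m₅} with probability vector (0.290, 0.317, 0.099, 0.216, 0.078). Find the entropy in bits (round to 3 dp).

H = −Σ pᵢ log₂ pᵢ.
−0.290·log₂(0.290) = 0.5179
−0.317·log₂(0.317) = 0.5254
−0.099·log₂(0.099) = 0.3303
−0.216·log₂(0.216) = 0.4776
−0.078·log₂(0.078) = 0.2871
Sum ≈ 2.1382 → 2.138 bits.

2.138 bits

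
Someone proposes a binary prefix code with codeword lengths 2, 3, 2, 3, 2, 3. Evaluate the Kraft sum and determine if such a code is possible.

With common denominator 2^3 = 8: Σ 2^(−ℓᵢ) = 2/8 + 1/8 + 2/8 + 1/8 + 2/8 + 1/8 = 9/8 = 1.125.
Kraft's inequality requires Σ ≤ 1; here Σ = 1.125 > 1, so no such prefix code exists.

1.125; no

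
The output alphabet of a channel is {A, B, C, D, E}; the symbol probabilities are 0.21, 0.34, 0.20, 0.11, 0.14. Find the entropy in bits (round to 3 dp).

2.214 bits

H = −Σ pᵢ log₂ pᵢ.
−0.21·log₂(0.21) = 0.4728
−0.34·log₂(0.34) = 0.5292
−0.20·log₂(0.20) = 0.4644
−0.11·log₂(0.11) = 0.3503
−0.14·log₂(0.14) = 0.3971
Sum ≈ 2.2138 → 2.214 bits.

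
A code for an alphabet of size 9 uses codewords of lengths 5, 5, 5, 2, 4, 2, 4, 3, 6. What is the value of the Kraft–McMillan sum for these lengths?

With common denominator 2^6 = 64: Σ 2^(−ℓᵢ) = 2/64 + 2/64 + 2/64 + 16/64 + 4/64 + 16/64 + 4/64 + 8/64 + 1/64 = 55/64 = 0.859375.

0.859375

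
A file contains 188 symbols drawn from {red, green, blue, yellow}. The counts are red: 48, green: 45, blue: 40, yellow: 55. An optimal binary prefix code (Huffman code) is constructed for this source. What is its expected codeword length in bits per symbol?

Probabilities are the counts divided by 188.
Repeatedly combine the two least-probable nodes; the expected code length is the sum of the merged weights.
merge 10/47 + 45/188 → 85/188
merge 12/47 + 55/188 → 103/188
merge 85/188 + 103/188 → 1
L = 85/188 + 103/188 + 1 = 2 bits/symbol.

2 bits/symbol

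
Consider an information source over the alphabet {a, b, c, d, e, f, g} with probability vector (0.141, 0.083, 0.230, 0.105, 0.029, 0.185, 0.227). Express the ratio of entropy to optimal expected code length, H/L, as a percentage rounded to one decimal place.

Entropy H = −Σ p log₂ p ≈ 2.6097 bits.
Huffman merges: 29/1000+83/1000→14/125; 21/200+14/125→217/1000; 141/1000+37/200→163/500; 217/1000+227/1000→111/250; 23/100+163/500→139/250; 111/250+139/250→1. L = 531/200 ≈ 2.6550.
Efficiency = H/L = 2.6097/2.6550 = 98.3%.

98.3%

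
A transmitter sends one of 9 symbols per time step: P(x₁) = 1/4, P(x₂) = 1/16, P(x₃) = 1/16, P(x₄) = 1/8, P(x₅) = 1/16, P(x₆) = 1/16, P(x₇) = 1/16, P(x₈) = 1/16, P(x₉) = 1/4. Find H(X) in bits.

2.875 bits

Each probability is a power of 1/2, so log₂(1/p) is an integer.
H = Σ p·log₂(1/p) = 1/4·2 + 1/16·4 + 1/16·4 + 1/8·3 + 1/16·4 + 1/16·4 + 1/16·4 + 1/16·4 + 1/4·2 = 2.875 bits.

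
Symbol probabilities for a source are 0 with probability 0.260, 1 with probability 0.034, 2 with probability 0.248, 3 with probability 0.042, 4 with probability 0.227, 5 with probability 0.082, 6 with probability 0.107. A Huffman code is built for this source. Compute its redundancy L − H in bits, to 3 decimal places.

0.010 bits

Entropy H = −Σ p log₂ p ≈ 2.4886 bits.
Huffman merges: 17/500+21/500→19/250; 19/250+41/500→79/500; 107/1000+79/500→53/200; 227/1000+31/125→19/40; 13/50+53/200→21/40; 19/40+21/40→1. L = 2499/1000 ≈ 2.4990.
L − H = 2.4990 − 2.4886 = 0.010 bits.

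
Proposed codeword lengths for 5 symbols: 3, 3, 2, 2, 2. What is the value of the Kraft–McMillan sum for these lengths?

With common denominator 2^3 = 8: Σ 2^(−ℓᵢ) = 1/8 + 1/8 + 2/8 + 2/8 + 2/8 = 8/8 = 1.

1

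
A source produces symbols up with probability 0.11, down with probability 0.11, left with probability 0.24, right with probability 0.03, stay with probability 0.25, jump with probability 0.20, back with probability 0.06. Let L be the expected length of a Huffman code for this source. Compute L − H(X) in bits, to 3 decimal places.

0.046 bits

Entropy H = −Σ p log₂ p ≈ 2.5544 bits.
Huffman merges: 3/100+3/50→9/100; 9/100+11/100→1/5; 11/100+1/5→31/100; 1/5+6/25→11/25; 1/4+31/100→14/25; 11/25+14/25→1. L = 13/5 ≈ 2.6000.
L − H = 2.6000 − 2.5544 = 0.046 bits.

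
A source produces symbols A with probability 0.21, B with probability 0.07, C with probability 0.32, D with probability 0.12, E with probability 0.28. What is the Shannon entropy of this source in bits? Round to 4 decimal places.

H = −Σ pᵢ log₂ pᵢ.
−0.21·log₂(0.21) = 0.4728
−0.07·log₂(0.07) = 0.2686
−0.32·log₂(0.32) = 0.5260
−0.12·log₂(0.12) = 0.3671
−0.28·log₂(0.28) = 0.5142
Sum ≈ 2.1487 → 2.1487 bits.

2.1487 bits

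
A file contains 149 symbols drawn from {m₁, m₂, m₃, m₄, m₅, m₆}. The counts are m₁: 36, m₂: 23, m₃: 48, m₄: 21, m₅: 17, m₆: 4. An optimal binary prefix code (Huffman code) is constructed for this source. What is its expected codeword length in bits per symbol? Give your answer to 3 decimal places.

2.423 bits/symbol

Probabilities are the counts divided by 149.
Repeatedly combine the two least-probable nodes; the expected code length is the sum of the merged weights.
merge 4/149 + 17/149 → 21/149
merge 21/149 + 21/149 → 42/149
merge 23/149 + 36/149 → 59/149
merge 42/149 + 48/149 → 90/149
merge 59/149 + 90/149 → 1
L = 21/149 + 42/149 + 59/149 + 90/149 + 1 = 361/149 ≈ 2.423 bits/symbol.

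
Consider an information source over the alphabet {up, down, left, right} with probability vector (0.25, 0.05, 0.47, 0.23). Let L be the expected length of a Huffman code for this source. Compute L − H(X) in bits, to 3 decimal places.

Entropy H = −Σ p log₂ p ≈ 1.7157 bits.
Huffman merges: 1/20+23/100→7/25; 1/4+7/25→53/100; 47/100+53/100→1. L = 181/100 ≈ 1.8100.
L − H = 1.8100 − 1.7157 = 0.094 bits.

0.094 bits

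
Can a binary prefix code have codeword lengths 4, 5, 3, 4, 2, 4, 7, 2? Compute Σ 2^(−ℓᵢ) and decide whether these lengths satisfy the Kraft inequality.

With common denominator 2^7 = 128: Σ 2^(−ℓᵢ) = 8/128 + 4/128 + 16/128 + 8/128 + 32/128 + 8/128 + 1/128 + 32/128 = 109/128 = 0.8515625.
Kraft's inequality requires Σ ≤ 1; here Σ = 0.8515625 ≤ 1, so such a prefix code exists.

0.8515625; yes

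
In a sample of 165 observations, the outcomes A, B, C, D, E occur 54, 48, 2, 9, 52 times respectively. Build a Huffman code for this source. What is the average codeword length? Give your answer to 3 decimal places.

Probabilities are the counts divided by 165.
Repeatedly combine the two least-probable nodes; the expected code length is the sum of the merged weights.
merge 2/165 + 3/55 → 1/15
merge 1/15 + 16/55 → 59/165
merge 52/165 + 18/55 → 106/165
merge 59/165 + 106/165 → 1
L = 1/15 + 59/165 + 106/165 + 1 = 31/15 ≈ 2.067 bits/symbol.

2.067 bits/symbol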